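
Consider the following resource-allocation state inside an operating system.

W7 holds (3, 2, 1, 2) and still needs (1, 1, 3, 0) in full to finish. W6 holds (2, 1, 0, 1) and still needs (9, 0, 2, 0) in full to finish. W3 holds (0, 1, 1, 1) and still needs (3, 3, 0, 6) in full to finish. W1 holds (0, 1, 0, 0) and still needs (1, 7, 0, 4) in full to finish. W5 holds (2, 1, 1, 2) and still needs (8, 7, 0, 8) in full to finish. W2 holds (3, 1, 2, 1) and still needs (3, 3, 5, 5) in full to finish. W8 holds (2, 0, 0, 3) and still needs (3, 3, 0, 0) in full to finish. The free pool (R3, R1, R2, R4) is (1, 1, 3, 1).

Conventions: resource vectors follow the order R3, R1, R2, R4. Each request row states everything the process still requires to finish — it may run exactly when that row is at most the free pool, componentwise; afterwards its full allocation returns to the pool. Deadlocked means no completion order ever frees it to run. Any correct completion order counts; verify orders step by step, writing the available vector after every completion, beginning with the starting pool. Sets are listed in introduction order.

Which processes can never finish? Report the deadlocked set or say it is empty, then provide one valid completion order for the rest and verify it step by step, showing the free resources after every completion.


The deadlocked set is W1 and W5.
Key observation: no order helps: past W7, W8, W3, W2, W6, the free pool tops out at (11, 6, 7, 9), below what each blocked process needs in R1.
A valid finishing order for the others: W7, W8, W3, W2, W6. Verifying each step:
  pool = (1, 1, 3, 1)
  W7 needs (1, 1, 3, 0) <= (1, 1, 3, 1) -> finishes; pool += (3, 2, 1, 2) = (4, 3, 4, 3)
  W8 needs (3, 3, 0, 0) <= (4, 3, 4, 3) -> finishes; pool += (2, 0, 0, 3) = (6, 3, 4, 6)
  W3 needs (3, 3, 0, 6) <= (6, 3, 4, 6) -> finishes; pool += (0, 1, 1, 1) = (6, 4, 5, 7)
  W2 needs (3, 3, 5, 5) <= (6, 4, 5, 7) -> finishes; pool += (3, 1, 2, 1) = (9, 5, 7, 8)
  W6 needs (9, 0, 2, 0) <= (9, 5, 7, 8) -> finishes; pool += (2, 1, 0, 1) = (11, 6, 7, 9)
None of the blocked processes ever fits:
  W1 cannot run: need (1, 7, 0, 4) vs free (11, 6, 7, 9) (insufficient R1)
  W5 cannot run: need (8, 7, 0, 8) vs free (11, 6, 7, 9) (insufficient R1)


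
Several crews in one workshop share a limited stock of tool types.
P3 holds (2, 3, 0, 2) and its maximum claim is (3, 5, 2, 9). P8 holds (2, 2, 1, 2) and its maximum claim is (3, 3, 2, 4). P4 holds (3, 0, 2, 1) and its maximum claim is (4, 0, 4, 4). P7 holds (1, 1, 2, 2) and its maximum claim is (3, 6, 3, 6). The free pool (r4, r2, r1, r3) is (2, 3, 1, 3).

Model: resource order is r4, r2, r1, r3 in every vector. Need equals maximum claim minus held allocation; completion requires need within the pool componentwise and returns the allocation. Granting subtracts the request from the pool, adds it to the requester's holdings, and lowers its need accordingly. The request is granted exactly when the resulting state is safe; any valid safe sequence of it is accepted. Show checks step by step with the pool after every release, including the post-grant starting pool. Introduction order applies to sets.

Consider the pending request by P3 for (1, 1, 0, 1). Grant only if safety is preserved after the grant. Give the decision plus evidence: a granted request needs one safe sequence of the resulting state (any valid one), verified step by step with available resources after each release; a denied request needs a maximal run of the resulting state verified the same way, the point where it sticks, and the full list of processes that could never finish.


DENY: after the grant no complete ordering would exist.
Key observation: after P8, P4 the pool peaks at (6, 4, 4, 5), and each blocked process is short somewhere: P3 on r3; P7 on r2.
After a pretend grant, a maximal execution: P8, P4 — then nothing else fits. Step-by-step check:
  pool = (1, 2, 1, 2)
  P8: need (1, 1, 1, 2) fits (1, 2, 1, 2); releases (2, 2, 1, 2), pool now (3, 4, 2, 4)
  P4: need (1, 0, 2, 3) fits (3, 4, 2, 4); releases (3, 0, 2, 1), pool now (6, 4, 4, 5)
  P3 still needs (0, 1, 2, 6) but only (6, 4, 4, 5) is free — short on r3
  P7 still needs (2, 5, 1, 4) but only (6, 4, 4, 5) is free — short on r2
Post-grant, the permanently blocked set is P3 and P7.


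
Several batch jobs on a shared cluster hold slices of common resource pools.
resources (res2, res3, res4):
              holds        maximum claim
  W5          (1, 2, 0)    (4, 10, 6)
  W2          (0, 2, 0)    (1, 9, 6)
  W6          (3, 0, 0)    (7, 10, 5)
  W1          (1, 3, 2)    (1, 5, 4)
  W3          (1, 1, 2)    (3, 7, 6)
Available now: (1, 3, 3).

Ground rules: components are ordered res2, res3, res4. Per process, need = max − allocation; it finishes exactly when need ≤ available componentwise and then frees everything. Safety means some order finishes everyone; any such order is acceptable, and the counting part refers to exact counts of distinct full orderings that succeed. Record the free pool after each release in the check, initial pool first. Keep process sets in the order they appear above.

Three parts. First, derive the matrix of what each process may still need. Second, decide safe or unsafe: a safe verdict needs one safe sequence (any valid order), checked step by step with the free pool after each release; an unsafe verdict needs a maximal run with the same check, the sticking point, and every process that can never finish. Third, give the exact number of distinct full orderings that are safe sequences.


(1) Outstanding need per process (order res2, res3, res4):
  W5: (3, 8, 6)
  W2: (1, 7, 6)
  W6: (4, 10, 5)
  W1: (0, 2, 2)
  W3: (2, 6, 4)
(2) The state is SAFE; one workable sequence: W1, W3, W2, W5, W6.
Key observation: the first exact fit in this order is W3 — it needs (2, 6, 4) with (2, 6, 5) free, meeting a requested resource to the last unit.
Step-by-step check:
  pool = (1, 3, 3)
  W1 needs (0, 2, 2) <= (1, 3, 3) -> finishes; pool += (1, 3, 2) = (2, 6, 5)
  W3 needs (2, 6, 4) <= (2, 6, 5) -> finishes; pool += (1, 1, 2) = (3, 7, 7)
  W2 needs (1, 7, 6) <= (3, 7, 7) -> finishes; pool += (0, 2, 0) = (3, 9, 7)
  W5 needs (3, 8, 6) <= (3, 9, 7) -> finishes; pool += (1, 2, 0) = (4, 11, 7)
  W6 needs (4, 10, 5) <= (4, 11, 7) -> finishes; pool += (3, 0, 0) = (7, 11, 7)
(3) The exact count: 1 of the possible complete orderings is a safe sequence.


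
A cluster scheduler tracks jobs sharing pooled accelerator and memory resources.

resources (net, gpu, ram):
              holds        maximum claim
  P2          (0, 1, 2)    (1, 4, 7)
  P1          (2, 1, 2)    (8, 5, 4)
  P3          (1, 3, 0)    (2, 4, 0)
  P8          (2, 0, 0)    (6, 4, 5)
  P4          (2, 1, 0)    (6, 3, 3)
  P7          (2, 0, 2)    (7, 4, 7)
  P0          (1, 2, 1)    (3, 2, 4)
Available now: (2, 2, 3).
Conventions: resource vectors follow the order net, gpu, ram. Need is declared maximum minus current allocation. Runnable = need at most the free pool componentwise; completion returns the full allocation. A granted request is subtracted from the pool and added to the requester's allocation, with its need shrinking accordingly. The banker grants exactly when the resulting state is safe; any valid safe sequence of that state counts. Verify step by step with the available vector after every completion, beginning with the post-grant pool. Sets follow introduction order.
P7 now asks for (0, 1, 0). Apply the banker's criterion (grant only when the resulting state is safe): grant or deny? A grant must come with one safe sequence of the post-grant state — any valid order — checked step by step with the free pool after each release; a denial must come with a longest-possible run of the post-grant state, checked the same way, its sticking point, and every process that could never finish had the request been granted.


GRANT. The post-grant state is safe; one safe sequence: P0, P3, P4, P1, P8, P7, P2.
Key observation: after the grant the pool drops to (2, 1, 3), which still lets P0 finish first and unwind the rest.
Verifying the post-grant state step by step:
  pool = (2, 1, 3)
  P0 needs (2, 0, 3) <= (2, 1, 3) -> finishes; pool += (1, 2, 1) = (3, 3, 4)
  P3 needs (1, 1, 0) <= (3, 3, 4) -> finishes; pool += (1, 3, 0) = (4, 6, 4)
  P4 needs (4, 2, 3) <= (4, 6, 4) -> finishes; pool += (2, 1, 0) = (6, 7, 4)
  P1 needs (6, 4, 2) <= (6, 7, 4) -> finishes; pool += (2, 1, 2) = (8, 8, 6)
  P8 needs (4, 4, 5) <= (8, 8, 6) -> finishes; pool += (2, 0, 0) = (10, 8, 6)
  P7 needs (5, 3, 5) <= (10, 8, 6) -> finishes; pool += (2, 1, 2) = (12, 9, 8)
  P2 needs (1, 3, 5) <= (12, 9, 8) -> finishes; pool += (0, 1, 2) = (12, 10, 10)


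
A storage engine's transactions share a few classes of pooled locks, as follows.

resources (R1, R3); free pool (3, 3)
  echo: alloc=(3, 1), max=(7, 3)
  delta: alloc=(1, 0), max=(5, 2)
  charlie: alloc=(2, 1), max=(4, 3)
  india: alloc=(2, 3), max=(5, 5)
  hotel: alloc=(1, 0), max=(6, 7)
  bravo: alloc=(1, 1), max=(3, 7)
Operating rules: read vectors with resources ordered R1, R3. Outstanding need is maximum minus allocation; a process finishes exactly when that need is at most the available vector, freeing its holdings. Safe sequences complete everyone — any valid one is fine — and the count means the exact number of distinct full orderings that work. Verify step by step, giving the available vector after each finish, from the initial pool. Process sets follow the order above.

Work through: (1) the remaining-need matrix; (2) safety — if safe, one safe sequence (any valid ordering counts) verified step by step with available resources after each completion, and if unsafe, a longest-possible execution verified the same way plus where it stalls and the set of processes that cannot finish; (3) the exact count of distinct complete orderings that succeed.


(1) Outstanding need per process (order R1, R3):
  echo: (4, 2)
  delta: (4, 2)
  charlie: (2, 2)
  india: (3, 2)
  hotel: (5, 7)
  bravo: (2, 6)
(2) SAFE, for example via the order india, bravo, echo, charlie, delta, hotel.
Key observation: reading the order forward, india is the first process whose need (3, 2) meets the free pool (3, 3) exactly on a resource it requests.
Check, step by step:
  pool = (3, 3)
  run india (needs (3, 2), free (3, 3)); after release of (2, 3) the pool is (5, 6)
  run bravo (needs (2, 6), free (5, 6)); after release of (1, 1) the pool is (6, 7)
  run echo (needs (4, 2), free (6, 7)); after release of (3, 1) the pool is (9, 8)
  run charlie (needs (2, 2), free (9, 8)); after release of (2, 1) the pool is (11, 9)
  run delta (needs (4, 2), free (11, 9)); after release of (1, 0) the pool is (12, 9)
  run hotel (needs (5, 7), free (12, 9)); after release of (1, 0) the pool is (13, 9)
(3) Exactly 130 of the possible complete orderings are safe sequences.


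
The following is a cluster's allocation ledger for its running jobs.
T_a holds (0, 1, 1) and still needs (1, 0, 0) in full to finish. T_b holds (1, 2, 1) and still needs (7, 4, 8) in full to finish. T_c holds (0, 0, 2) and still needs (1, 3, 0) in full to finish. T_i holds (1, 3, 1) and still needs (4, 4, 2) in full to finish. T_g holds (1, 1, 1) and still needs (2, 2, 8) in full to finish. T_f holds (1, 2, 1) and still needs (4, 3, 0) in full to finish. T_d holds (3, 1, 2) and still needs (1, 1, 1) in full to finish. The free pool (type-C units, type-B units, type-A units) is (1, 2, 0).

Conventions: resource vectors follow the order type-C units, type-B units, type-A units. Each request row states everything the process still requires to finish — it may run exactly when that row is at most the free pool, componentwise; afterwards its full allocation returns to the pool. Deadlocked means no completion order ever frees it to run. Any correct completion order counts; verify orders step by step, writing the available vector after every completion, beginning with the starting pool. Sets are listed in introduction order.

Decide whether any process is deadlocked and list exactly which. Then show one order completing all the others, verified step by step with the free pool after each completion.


The deadlocked set is T_b and T_g.
Key observation: the pool after T_a, T_c, T_d, T_i, T_f is (6, 9, 7); every surviving request exceeds it in type-A units, so progress ends there.
One completion order for the rest: T_a, T_c, T_d, T_i, T_f. Walking it through:
  pool = (1, 2, 0)
  run T_a (needs (1, 0, 0), free (1, 2, 0)); after release of (0, 1, 1) the pool is (1, 3, 1)
  run T_c (needs (1, 3, 0), free (1, 3, 1)); after release of (0, 0, 2) the pool is (1, 3, 3)
  run T_d (needs (1, 1, 1), free (1, 3, 3)); after release of (3, 1, 2) the pool is (4, 4, 5)
  run T_i (needs (4, 4, 2), free (4, 4, 5)); after release of (1, 3, 1) the pool is (5, 7, 6)
  run T_f (needs (4, 3, 0), free (5, 7, 6)); after release of (1, 2, 1) the pool is (6, 9, 7)
The blocked processes can never fit:
  T_b still needs (7, 4, 8) but only (6, 9, 7) is free — short on type-C units and type-A units
  T_g still needs (2, 2, 8) but only (6, 9, 7) is free — short on type-A units


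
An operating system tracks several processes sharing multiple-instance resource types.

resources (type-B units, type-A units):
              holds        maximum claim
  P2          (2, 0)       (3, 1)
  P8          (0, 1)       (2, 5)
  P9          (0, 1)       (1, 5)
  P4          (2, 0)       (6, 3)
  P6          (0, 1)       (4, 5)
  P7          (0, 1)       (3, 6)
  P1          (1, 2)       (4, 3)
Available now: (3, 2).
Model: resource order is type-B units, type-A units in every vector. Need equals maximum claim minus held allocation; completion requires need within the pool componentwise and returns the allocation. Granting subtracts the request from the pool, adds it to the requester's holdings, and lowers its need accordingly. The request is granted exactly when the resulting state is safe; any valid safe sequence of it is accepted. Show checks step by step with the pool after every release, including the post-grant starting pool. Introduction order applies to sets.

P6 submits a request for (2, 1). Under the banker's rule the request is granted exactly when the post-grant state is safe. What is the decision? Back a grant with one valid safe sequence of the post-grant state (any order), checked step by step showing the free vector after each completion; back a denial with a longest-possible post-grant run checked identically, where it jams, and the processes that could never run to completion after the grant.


GRANT — the state after the grant stays safe, e.g. via P2, P1, P6, P8, P4, P7, P9.
Key observation: post-grant, (1, 1) remains, and an order beginning with P2 completes everyone.
Step-by-step check of the post-grant state:
  pool = (1, 1)
  run P2 (needs (1, 1), free (1, 1)); after release of (2, 0) the pool is (3, 1)
  run P1 (needs (3, 1), free (3, 1)); after release of (1, 2) the pool is (4, 3)
  run P6 (needs (2, 3), free (4, 3)); after release of (2, 2) the pool is (6, 5)
  run P8 (needs (2, 4), free (6, 5)); after release of (0, 1) the pool is (6, 6)
  run P4 (needs (4, 3), free (6, 6)); after release of (2, 0) the pool is (8, 6)
  run P7 (needs (3, 5), free (8, 6)); after release of (0, 1) the pool is (8, 7)
  run P9 (needs (1, 4), free (8, 7)); after release of (0, 1) the pool is (8, 8)


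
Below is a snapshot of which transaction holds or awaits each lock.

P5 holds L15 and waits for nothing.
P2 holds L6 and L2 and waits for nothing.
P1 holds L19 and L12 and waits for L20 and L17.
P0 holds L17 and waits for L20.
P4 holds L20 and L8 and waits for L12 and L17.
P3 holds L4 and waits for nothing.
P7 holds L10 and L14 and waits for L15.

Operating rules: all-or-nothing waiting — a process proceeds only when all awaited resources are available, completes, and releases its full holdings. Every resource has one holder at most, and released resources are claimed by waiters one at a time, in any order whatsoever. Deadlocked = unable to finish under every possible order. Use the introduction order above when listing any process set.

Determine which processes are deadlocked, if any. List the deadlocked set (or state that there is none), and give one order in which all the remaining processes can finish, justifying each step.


The deadlocked set is P1, P0 and P4.
Key observation: the loop P1 -> P0 -> P4 -> P1 blocks itself forever; no other process is dragged down with it.
A valid finishing order for the others: P3, P5, P7, P2.
Step-by-step check:
  P3 waits on nothing -> runs at once and releases L4
  P5 waits on nothing -> runs at once and releases L15
  P7 waits on L15 — all released -> runs and releases L10 and L14
  P2 waits on nothing -> runs at once and releases L6 and L2


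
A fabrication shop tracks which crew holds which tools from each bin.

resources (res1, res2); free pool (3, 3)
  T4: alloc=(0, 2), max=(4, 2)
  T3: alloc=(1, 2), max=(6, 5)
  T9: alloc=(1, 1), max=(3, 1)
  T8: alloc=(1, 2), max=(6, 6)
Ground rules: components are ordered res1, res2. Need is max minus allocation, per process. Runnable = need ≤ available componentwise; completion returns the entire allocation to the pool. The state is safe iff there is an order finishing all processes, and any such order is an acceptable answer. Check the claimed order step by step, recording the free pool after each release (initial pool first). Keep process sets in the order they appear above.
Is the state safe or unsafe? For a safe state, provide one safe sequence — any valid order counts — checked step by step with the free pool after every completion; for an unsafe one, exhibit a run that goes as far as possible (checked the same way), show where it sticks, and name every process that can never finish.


UNSAFE — no complete ordering exists.
Key observation: no order helps: past T9, T4, the free pool tops out at (4, 6), below what each blocked process needs in res1.
A maximal execution: T9, T4 — then nothing else fits. Check, step by step:
  pool = (3, 3)
  run T9 (needs (2, 0), free (3, 3)); after release of (1, 1) the pool is (4, 4)
  run T4 (needs (4, 0), free (4, 4)); after release of (0, 2) the pool is (4, 6)
  T3 still needs (5, 3) but only (4, 6) is free — short on res1
  T8 still needs (5, 4) but only (4, 6) is free — short on res1
Processes that can never finish: T3 and T8.


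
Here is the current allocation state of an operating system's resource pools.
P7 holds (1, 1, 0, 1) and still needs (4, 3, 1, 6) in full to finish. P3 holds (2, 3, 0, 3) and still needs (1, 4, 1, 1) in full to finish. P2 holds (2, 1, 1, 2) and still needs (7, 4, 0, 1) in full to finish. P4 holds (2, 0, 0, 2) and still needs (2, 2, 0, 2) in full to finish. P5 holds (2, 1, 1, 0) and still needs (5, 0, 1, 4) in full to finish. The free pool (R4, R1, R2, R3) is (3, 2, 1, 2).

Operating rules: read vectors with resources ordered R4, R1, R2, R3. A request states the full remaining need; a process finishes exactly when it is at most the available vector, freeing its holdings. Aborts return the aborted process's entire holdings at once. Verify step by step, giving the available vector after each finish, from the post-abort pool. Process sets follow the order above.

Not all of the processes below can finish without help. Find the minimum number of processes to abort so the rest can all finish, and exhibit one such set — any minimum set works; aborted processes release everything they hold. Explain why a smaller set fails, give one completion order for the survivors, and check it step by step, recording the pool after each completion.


The answer: abort P2.
Key observation: P7 could never have finished before the abort; with (2, 1, 1, 2) returned by P2, it fits at step 2.
Minimality: the empty abort set fails — the state is deadlocked as it stands.
The survivors complete as P4, P7, P3, P5. Verifying each step (starting from the post-abort pool):
  pool = (5, 3, 2, 4)
  run P4 (needs (2, 2, 0, 2), free (5, 3, 2, 4)); after release of (2, 0, 0, 2) the pool is (7, 3, 2, 6)
  run P7 (needs (4, 3, 1, 6), free (7, 3, 2, 6)); after release of (1, 1, 0, 1) the pool is (8, 4, 2, 7)
  run P3 (needs (1, 4, 1, 1), free (8, 4, 2, 7)); after release of (2, 3, 0, 3) the pool is (10, 7, 2, 10)
  run P5 (needs (5, 0, 1, 4), free (10, 7, 2, 10)); after release of (2, 1, 1, 0) the pool is (12, 8, 3, 10)


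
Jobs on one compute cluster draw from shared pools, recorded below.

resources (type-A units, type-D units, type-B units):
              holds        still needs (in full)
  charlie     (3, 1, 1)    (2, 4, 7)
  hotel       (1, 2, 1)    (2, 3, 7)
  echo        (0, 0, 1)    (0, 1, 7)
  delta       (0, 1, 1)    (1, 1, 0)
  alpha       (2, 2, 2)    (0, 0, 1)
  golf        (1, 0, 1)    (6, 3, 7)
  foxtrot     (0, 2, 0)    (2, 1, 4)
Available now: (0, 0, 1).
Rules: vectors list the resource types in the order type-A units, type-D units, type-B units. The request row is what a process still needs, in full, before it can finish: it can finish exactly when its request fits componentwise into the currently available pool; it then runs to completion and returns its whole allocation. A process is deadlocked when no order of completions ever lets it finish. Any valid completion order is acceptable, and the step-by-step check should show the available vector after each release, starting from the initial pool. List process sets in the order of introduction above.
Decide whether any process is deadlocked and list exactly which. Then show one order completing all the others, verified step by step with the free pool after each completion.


Deadlocked set: charlie, hotel, echo and golf.
Key observation: even finishing alpha, delta, foxtrot leaves just (2, 5, 4) free — too little type-B units for any of the remaining processes.
One completion order for the rest: alpha, delta, foxtrot. Step-by-step check:
  pool = (0, 0, 1)
  alpha needs (0, 0, 1) <= (0, 0, 1) -> finishes; pool += (2, 2, 2) = (2, 2, 3)
  delta needs (1, 1, 0) <= (2, 2, 3) -> finishes; pool += (0, 1, 1) = (2, 3, 4)
  foxtrot needs (2, 1, 4) <= (2, 3, 4) -> finishes; pool += (0, 2, 0) = (2, 5, 4)
The blocked processes can never fit:
  charlie cannot run: need (2, 4, 7) vs free (2, 5, 4) (insufficient type-B units)
  hotel cannot run: need (2, 3, 7) vs free (2, 5, 4) (insufficient type-B units)
  echo cannot run: need (0, 1, 7) vs free (2, 5, 4) (insufficient type-B units)
  golf cannot run: need (6, 3, 7) vs free (2, 5, 4) (insufficient type-A units and type-B units)


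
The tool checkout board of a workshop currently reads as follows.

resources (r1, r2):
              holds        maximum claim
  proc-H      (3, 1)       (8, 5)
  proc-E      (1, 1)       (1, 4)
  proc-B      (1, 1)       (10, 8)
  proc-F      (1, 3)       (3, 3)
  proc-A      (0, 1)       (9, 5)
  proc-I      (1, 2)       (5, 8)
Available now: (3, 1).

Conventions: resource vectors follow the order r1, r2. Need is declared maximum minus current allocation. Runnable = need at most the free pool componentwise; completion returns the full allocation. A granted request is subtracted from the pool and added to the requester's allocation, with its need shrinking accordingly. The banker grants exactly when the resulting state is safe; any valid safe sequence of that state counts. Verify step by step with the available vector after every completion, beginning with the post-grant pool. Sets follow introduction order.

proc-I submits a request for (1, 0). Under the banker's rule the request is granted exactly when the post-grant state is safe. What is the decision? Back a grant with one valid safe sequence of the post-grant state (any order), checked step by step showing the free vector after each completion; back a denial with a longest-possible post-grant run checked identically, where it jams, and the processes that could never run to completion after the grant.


DENY: after the grant no complete ordering would exist.
Key observation: after proc-F, proc-E the pool peaks at (4, 5), and each blocked process is short somewhere: proc-H on r1; proc-B on r1, r2; proc-A on r1; proc-I on r2.
Pretend the grant happened; the run proc-F, proc-E goes as far as possible. Verifying each step:
  pool = (2, 1)
  proc-F: need (2, 0) fits (2, 1); releases (1, 3), pool now (3, 4)
  proc-E: need (0, 3) fits (3, 4); releases (1, 1), pool now (4, 5)
  blocked: proc-H wants (5, 4), pool (4, 5) — not enough r1
  blocked: proc-B wants (9, 7), pool (4, 5) — not enough r1 and r2
  blocked: proc-A wants (9, 4), pool (4, 5) — not enough r1
  blocked: proc-I wants (3, 6), pool (4, 5) — not enough r2
Had the request been granted, proc-H, proc-B, proc-A and proc-I could never finish.


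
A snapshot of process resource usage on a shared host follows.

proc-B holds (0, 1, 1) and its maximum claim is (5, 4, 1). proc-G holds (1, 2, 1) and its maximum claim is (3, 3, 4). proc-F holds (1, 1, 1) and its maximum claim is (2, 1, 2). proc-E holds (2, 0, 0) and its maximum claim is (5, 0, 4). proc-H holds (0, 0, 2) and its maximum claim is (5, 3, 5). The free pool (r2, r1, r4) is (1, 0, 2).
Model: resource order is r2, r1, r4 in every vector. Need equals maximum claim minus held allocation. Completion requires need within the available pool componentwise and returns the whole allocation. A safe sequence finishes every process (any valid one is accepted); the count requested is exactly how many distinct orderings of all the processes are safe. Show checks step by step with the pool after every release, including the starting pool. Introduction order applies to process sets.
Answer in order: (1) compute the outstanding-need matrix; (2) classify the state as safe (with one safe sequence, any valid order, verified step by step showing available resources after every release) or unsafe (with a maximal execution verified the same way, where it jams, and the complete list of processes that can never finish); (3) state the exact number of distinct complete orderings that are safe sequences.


(1) Outstanding need per process (order r2, r1, r4):
  proc-B: (5, 3, 0)
  proc-G: (2, 1, 3)
  proc-F: (1, 0, 1)
  proc-E: (3, 0, 4)
  proc-H: (5, 3, 3)
(2) SAFE, for example via the order proc-F, proc-G, proc-E, proc-H, proc-B.
Key observation: at proc-F the run first touches a limit — (1, 0, 1) against (1, 0, 2), exact on a resource it actually requests.
Verifying each step:
  pool = (1, 0, 2)
  proc-F: need (1, 0, 1) fits (1, 0, 2); releases (1, 1, 1), pool now (2, 1, 3)
  proc-G: need (2, 1, 3) fits (2, 1, 3); releases (1, 2, 1), pool now (3, 3, 4)
  proc-E: need (3, 0, 4) fits (3, 3, 4); releases (2, 0, 0), pool now (5, 3, 4)
  proc-H: need (5, 3, 3) fits (5, 3, 4); releases (0, 0, 2), pool now (5, 3, 6)
  proc-B: need (5, 3, 0) fits (5, 3, 6); releases (0, 1, 1), pool now (5, 4, 7)
(3) Precisely 2 of the possible complete orderings are safe sequences.


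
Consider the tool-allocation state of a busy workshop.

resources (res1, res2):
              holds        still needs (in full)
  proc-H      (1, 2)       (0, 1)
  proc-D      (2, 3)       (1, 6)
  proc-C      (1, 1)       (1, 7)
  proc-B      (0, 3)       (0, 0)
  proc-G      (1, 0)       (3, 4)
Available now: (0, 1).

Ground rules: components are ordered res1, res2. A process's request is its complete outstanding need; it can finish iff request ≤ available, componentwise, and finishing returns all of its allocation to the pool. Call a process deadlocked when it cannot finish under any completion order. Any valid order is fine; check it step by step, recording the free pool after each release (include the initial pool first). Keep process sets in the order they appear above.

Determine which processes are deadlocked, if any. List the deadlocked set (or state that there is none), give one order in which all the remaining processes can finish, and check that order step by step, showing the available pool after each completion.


No process is deadlocked.
Key observation: there is always a runnable process — proc-H first — so the state unwinds completely.
The rest can finish in the order proc-H, proc-B, proc-D, proc-G, proc-C. Walking it through:
  pool = (0, 1)
  proc-H needs (0, 1) <= (0, 1) -> finishes; pool += (1, 2) = (1, 3)
  proc-B needs (0, 0) <= (1, 3) -> finishes; pool += (0, 3) = (1, 6)
  proc-D needs (1, 6) <= (1, 6) -> finishes; pool += (2, 3) = (3, 9)
  proc-G needs (3, 4) <= (3, 9) -> finishes; pool += (1, 0) = (4, 9)
  proc-C needs (1, 7) <= (4, 9) -> finishes; pool += (1, 1) = (5, 10)


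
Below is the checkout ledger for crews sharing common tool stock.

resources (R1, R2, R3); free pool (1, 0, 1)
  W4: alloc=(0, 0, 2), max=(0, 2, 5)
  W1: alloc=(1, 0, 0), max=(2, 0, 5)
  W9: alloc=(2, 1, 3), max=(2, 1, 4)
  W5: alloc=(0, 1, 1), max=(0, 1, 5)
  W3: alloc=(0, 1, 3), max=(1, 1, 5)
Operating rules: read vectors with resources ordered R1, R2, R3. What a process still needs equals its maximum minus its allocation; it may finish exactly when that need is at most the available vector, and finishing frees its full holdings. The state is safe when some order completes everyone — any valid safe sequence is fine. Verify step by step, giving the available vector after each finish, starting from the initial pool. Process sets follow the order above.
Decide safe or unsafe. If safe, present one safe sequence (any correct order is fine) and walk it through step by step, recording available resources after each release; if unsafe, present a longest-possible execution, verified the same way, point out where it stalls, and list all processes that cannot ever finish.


SAFE, for example via the order W9, W5, W1, W4, W3.
Key observation: reading the order forward, W9 is the first process whose need (0, 0, 1) meets the free pool (1, 0, 1) exactly on a resource it requests.
Check, step by step:
  pool = (1, 0, 1)
  run W9 (needs (0, 0, 1), free (1, 0, 1)); after release of (2, 1, 3) the pool is (3, 1, 4)
  run W5 (needs (0, 0, 4), free (3, 1, 4)); after release of (0, 1, 1) the pool is (3, 2, 5)
  run W1 (needs (1, 0, 5), free (3, 2, 5)); after release of (1, 0, 0) the pool is (4, 2, 5)
  run W4 (needs (0, 2, 3), free (4, 2, 5)); after release of (0, 0, 2) the pool is (4, 2, 7)
  run W3 (needs (1, 0, 2), free (4, 2, 7)); after release of (0, 1, 3) the pool is (4, 3, 10)


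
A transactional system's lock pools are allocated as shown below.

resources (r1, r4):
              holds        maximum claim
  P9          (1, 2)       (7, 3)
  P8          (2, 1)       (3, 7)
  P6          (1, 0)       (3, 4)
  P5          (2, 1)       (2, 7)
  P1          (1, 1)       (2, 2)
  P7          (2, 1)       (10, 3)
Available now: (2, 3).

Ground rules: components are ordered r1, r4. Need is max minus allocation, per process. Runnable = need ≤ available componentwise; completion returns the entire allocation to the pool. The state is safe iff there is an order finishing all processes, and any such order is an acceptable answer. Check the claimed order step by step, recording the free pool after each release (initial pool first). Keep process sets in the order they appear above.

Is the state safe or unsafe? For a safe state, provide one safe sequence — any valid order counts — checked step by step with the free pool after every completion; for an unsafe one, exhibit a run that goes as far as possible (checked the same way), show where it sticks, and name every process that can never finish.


The state is UNSAFE.
Key observation: after P1, P6 the pool peaks at (4, 4), and each blocked process is short somewhere: P9 on r1; P8 on r4; P5 on r4; P7 on r1.
A maximal execution: P1, P6 — then nothing else fits. Verifying each step:
  pool = (2, 3)
  P1 needs (1, 1) <= (2, 3) -> finishes; pool += (1, 1) = (3, 4)
  P6 needs (2, 4) <= (3, 4) -> finishes; pool += (1, 0) = (4, 4)
  P9 cannot run: need (6, 1) vs free (4, 4) (insufficient r1)
  P8 cannot run: need (1, 6) vs free (4, 4) (insufficient r4)
  P5 cannot run: need (0, 6) vs free (4, 4) (insufficient r4)
  P7 cannot run: need (8, 2) vs free (4, 4) (insufficient r1)
Permanently blocked: P9, P8, P5 and P7.


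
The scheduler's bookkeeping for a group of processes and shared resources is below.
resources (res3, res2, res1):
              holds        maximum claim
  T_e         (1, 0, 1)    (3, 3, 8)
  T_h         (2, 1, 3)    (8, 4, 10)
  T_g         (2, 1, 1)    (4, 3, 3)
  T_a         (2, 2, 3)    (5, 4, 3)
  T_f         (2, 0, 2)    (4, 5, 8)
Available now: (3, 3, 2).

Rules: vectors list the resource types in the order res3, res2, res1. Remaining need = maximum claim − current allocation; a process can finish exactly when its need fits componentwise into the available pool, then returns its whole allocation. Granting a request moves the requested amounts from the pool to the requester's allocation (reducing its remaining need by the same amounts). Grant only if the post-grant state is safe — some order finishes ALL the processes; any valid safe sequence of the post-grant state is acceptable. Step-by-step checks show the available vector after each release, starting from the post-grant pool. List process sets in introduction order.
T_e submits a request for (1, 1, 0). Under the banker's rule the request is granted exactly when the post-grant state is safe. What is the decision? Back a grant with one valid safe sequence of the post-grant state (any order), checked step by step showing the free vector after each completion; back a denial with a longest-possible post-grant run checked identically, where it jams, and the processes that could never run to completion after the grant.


GRANT. The post-grant state is safe; one safe sequence: T_g, T_a, T_f, T_e, T_h.
Key observation: granting shrinks the pool to (2, 2, 2), yet T_g still fits and the chain goes through.
Check on the post-grant state, step by step:
  pool = (2, 2, 2)
  T_g: need (2, 2, 2) fits (2, 2, 2); releases (2, 1, 1), pool now (4, 3, 3)
  T_a: need (3, 2, 0) fits (4, 3, 3); releases (2, 2, 3), pool now (6, 5, 6)
  T_f: need (2, 5, 6) fits (6, 5, 6); releases (2, 0, 2), pool now (8, 5, 8)
  T_e: need (1, 2, 7) fits (8, 5, 8); releases (2, 1, 1), pool now (10, 6, 9)
  T_h: need (6, 3, 7) fits (10, 6, 9); releases (2, 1, 3), pool now (12, 7, 12)


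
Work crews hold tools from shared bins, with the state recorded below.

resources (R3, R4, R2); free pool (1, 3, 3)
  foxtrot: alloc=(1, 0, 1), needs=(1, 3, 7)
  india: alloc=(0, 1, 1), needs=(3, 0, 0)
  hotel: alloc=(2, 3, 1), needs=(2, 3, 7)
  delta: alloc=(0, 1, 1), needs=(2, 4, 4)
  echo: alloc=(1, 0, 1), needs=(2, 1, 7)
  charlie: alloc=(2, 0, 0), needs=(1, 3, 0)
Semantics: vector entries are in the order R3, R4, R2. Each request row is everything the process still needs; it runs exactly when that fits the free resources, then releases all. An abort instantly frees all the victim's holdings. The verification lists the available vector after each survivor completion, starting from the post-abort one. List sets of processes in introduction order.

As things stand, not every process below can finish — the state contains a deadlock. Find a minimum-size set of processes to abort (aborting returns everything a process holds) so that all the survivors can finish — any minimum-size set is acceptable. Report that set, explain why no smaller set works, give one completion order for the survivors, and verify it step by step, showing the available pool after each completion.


The answer: abort foxtrot and echo.
Key observation: hotel was stuck for good until foxtrot and echo gave back (2, 0, 2); in the order shown it finishes at step 4.
No one abort is enough; case by case: foxtrot alone leaves hotel blocked (short on R2); india alone leaves foxtrot blocked (short on R2); hotel alone leaves foxtrot blocked (short on R2); delta alone leaves foxtrot blocked (short on R2); echo alone leaves foxtrot blocked (short on R2); charlie alone leaves foxtrot blocked (short on R2).
One survivor order: india, delta, charlie, hotel. Verifying each step (post-abort pool first):
  pool = (3, 3, 5)
  india: need (3, 0, 0) fits (3, 3, 5); releases (0, 1, 1), pool now (3, 4, 6)
  delta: need (2, 4, 4) fits (3, 4, 6); releases (0, 1, 1), pool now (3, 5, 7)
  charlie: need (1, 3, 0) fits (3, 5, 7); releases (2, 0, 0), pool now (5, 5, 7)
  hotel: need (2, 3, 7) fits (5, 5, 7); releases (2, 3, 1), pool now (7, 8, 8)


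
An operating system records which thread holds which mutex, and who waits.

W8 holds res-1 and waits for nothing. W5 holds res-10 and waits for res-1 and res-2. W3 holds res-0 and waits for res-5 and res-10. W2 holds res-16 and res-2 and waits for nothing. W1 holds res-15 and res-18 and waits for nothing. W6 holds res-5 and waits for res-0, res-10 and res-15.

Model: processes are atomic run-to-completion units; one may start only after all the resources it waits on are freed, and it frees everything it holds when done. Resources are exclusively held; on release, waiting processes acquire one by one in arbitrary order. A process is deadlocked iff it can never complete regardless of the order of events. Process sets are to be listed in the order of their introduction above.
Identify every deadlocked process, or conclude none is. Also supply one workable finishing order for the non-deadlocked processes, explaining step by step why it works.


Deadlocked set: W3 and W6.
Key observation: nobody on the ring W3 -> W6 -> W3 can start until another member finishes, which never happens; no other process is dragged down with it.
The rest can finish in the order W8, W2, W1, W5.
Verifying each step:
  W8 waits on nothing -> runs at once and releases res-1
  W2 waits on nothing -> runs at once and releases res-16 and res-2
  W1 waits on nothing -> runs at once and releases res-15 and res-18
  W5 waits on res-1 and res-2 — all released -> runs and releases res-10


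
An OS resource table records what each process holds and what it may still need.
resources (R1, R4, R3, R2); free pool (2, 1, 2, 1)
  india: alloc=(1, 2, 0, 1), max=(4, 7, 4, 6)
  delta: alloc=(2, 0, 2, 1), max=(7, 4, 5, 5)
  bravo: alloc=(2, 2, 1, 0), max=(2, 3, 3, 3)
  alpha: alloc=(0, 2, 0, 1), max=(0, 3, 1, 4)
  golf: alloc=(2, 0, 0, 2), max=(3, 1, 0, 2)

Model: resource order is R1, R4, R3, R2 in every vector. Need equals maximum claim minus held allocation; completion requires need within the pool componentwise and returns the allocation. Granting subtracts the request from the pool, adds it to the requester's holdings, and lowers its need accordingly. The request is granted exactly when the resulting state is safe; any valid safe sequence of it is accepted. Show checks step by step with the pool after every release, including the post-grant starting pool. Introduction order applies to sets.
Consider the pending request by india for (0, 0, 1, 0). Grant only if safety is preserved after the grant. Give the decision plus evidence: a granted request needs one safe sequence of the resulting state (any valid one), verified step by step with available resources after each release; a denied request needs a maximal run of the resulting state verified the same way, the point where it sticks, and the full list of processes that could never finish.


DENY: after the grant no complete ordering would exist.
Key observation: even finishing golf, alpha leaves just (4, 3, 1, 4) free — too little R3 for any of the remaining processes.
Pretend the grant happened; the run golf, alpha goes as far as possible. Walking it through:
  pool = (2, 1, 1, 1)
  golf needs (1, 1, 0, 0) <= (2, 1, 1, 1) -> finishes; pool += (2, 0, 0, 2) = (4, 1, 1, 3)
  alpha needs (0, 1, 1, 3) <= (4, 1, 1, 3) -> finishes; pool += (0, 2, 0, 1) = (4, 3, 1, 4)
  india still needs (3, 5, 3, 5) but only (4, 3, 1, 4) is free — short on R4, R3 and R2
  delta still needs (5, 4, 3, 4) but only (4, 3, 1, 4) is free — short on R1, R4 and R3
  bravo still needs (0, 1, 2, 3) but only (4, 3, 1, 4) is free — short on R3
Post-grant, the permanently blocked set is india, delta and bravo.


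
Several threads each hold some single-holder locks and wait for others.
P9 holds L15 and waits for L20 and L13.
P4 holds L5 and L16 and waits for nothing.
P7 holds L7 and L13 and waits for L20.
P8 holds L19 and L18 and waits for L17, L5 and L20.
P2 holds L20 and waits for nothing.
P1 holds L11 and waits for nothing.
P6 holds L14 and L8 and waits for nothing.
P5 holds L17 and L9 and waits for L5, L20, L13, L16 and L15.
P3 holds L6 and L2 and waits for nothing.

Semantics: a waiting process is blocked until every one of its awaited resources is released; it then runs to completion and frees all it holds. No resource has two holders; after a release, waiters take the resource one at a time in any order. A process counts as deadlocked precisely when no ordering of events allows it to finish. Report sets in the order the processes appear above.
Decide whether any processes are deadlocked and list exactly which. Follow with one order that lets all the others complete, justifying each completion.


The deadlocked set is empty.
Key observation: no waiting chain loops back on itself — every chain ends at a process that waits on nothing, so everyone eventually runs.
One completion order for the rest: P4, P2, P7, P9, P3, P6, P1, P5, P8.
Verifying each step:
  P4: no waits; runs immediately, freeing L5 and L16
  P2: no waits; runs immediately, freeing L20
  P7: everything it awaited (L20) is free; runs, freeing L7 and L13
  P9: everything it awaited (L20 and L13) is free; runs, freeing L15
  P3: no waits; runs immediately, freeing L6 and L2
  P6: no waits; runs immediately, freeing L14 and L8
  P1: no waits; runs immediately, freeing L11
  P5: everything it awaited (L5, L20, L13, L16 and L15) is free; runs, freeing L17 and L9
  P8: everything it awaited (L17, L5 and L20) is free; runs, freeing L19 and L18
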